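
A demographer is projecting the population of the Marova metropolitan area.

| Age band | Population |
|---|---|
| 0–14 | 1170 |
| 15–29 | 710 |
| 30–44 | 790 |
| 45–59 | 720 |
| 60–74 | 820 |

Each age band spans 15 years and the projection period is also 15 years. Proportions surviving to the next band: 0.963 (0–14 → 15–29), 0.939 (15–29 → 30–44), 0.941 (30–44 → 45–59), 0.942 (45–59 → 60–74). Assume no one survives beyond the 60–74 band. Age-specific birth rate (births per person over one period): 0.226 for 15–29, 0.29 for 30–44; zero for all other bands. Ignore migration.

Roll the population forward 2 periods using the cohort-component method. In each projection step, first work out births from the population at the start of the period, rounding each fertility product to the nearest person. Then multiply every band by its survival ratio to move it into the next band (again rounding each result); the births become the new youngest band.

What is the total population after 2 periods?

3209

[period 1]
Births: 710 × 0.226 = 160, 790 × 0.29 = 229 ⇒ total 389
15–29: 1170 × 0.963 = 1127
30–44: 710 × 0.939 = 667
45–59: 790 × 0.941 = 743
60–74: 720 × 0.942 = 678
Giving 389 / 1127 / 667 / 743 / 678.
[period 2]
Births: 1127 × 0.226 = 255, 667 × 0.29 = 193 ⇒ total 448
15–29: 389 × 0.963 = 375
30–44: 1127 × 0.939 = 1058
45–59: 667 × 0.941 = 628
60–74: 743 × 0.942 = 700
Giving 448 / 375 / 1058 / 628 / 700.
Total after period 2: 448 + 375 + 1058 + 628 + 700 = 3209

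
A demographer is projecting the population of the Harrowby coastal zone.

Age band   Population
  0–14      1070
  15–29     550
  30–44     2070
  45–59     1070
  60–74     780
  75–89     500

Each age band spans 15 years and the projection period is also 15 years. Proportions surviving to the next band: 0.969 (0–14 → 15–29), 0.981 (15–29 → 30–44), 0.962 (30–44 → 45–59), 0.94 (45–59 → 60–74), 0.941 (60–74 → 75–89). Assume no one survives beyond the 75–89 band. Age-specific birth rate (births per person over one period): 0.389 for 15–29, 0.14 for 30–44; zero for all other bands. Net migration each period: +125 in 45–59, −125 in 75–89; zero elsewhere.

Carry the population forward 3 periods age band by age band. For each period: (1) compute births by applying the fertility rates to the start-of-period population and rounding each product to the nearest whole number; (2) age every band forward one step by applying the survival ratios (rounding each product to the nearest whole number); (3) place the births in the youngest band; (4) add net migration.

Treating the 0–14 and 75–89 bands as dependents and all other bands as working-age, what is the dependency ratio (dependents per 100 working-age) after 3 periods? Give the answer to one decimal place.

Period 1:
Births: 550 × 0.389 = 214  |  2070 × 0.14 = 290 → total 504
15–29: 1070 × 0.969 = 1037
30–44: 550 × 0.981 = 540
45–59: 2070 × 0.962 = 1991
60–74: 1070 × 0.94 = 1006
75–89: 780 × 0.941 = 734
Net migration: 45–59 + 125 → 2116; 75–89 − 125 → 609
Population now: 0–14=504, 15–29=1037, 30–44=540, 45–59=2116, 60–74=1006, 75–89=609
Period 2:
Births: 1037 × 0.389 = 403  |  540 × 0.14 = 76 → total 479
15–29: 504 × 0.969 = 488
30–44: 1037 × 0.981 = 1017
45–59: 540 × 0.962 = 519
60–74: 2116 × 0.94 = 1989
75–89: 1006 × 0.941 = 947
Net migration: 45–59 + 125 → 644; 75–89 − 125 → 822
Population now: 0–14=479, 15–29=488, 30–44=1017, 45–59=644, 60–74=1989, 75–89=822
Period 3:
Births: 488 × 0.389 = 190  |  1017 × 0.14 = 142 → total 332
15–29: 479 × 0.969 = 464
30–44: 488 × 0.981 = 479
45–59: 1017 × 0.962 = 978
60–74: 644 × 0.94 = 605
75–89: 1989 × 0.941 = 1872
Net migration: 45–59 + 125 → 1103; 75–89 − 125 → 1747
Population now: 0–14=332, 15–29=464, 30–44=479, 45–59=1103, 60–74=605, 75–89=1747
Dependents (band 0–14 + band 75–89) = 332 + 1747 = 2079; working-age = 2651; ratio = 2079/2651 × 100 = 78.4

78.4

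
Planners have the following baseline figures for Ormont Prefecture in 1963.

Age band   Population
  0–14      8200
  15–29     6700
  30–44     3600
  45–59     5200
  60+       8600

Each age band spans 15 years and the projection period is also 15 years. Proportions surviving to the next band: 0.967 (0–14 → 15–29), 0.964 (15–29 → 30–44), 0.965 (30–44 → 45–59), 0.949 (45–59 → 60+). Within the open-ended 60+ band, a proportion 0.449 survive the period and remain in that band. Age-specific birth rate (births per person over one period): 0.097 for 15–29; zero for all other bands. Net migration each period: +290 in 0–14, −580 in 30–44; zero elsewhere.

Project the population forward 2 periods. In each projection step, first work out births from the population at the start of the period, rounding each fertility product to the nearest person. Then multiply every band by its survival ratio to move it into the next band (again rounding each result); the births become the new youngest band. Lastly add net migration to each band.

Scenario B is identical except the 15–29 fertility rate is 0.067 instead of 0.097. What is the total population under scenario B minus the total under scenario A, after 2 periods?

Period 1:
Births: 6700 × 0.097 = 650
15–29: 8200 × 0.967 = 7929
30–44: 6700 × 0.964 = 6459
45–59: 3600 × 0.965 = 3474
60+: 5200 × 0.949 + 8600 × 0.449 = 4935 + 3861 = 8796
Net migration: 0–14 + 290 → 940; 30–44 − 580 → 5879
Giving 940 / 7929 / 5879 / 3474 / 8796.
Period 2:
Births: 7929 × 0.097 = 769
15–29: 940 × 0.967 = 909
30–44: 7929 × 0.964 = 7644
45–59: 5879 × 0.965 = 5673
60+: 3474 × 0.949 + 8796 × 0.449 = 3297 + 3949 = 7246
Net migration: 0–14 + 290 → 1059; 30–44 − 580 → 7064
Giving 1059 / 909 / 7064 / 5673 / 7246.
Scenario A total after 2 periods: 21951
Scenario B projection —
Period 1:
Births: 6700 × 0.067 = 449
15–29: 8200 × 0.967 = 7929
30–44: 6700 × 0.964 = 6459
45–59: 3600 × 0.965 = 3474
60+: 5200 × 0.949 + 8600 × 0.449 = 4935 + 3861 = 8796
Net migration: 0–14 + 290 → 739; 30–44 − 580 → 5879
Giving 739 / 7929 / 5879 / 3474 / 8796.
Period 2:
Births: 7929 × 0.067 = 531
15–29: 739 × 0.967 = 715
30–44: 7929 × 0.964 = 7644
45–59: 5879 × 0.965 = 5673
60+: 3474 × 0.949 + 8796 × 0.449 = 3297 + 3949 = 7246
Net migration: 0–14 + 290 → 821; 30–44 − 580 → 7064
Giving 821 / 715 / 7064 / 5673 / 7246.
Scenario B total after 2 periods: 21519
Difference B − A = 21519 − 21951 = -432

-432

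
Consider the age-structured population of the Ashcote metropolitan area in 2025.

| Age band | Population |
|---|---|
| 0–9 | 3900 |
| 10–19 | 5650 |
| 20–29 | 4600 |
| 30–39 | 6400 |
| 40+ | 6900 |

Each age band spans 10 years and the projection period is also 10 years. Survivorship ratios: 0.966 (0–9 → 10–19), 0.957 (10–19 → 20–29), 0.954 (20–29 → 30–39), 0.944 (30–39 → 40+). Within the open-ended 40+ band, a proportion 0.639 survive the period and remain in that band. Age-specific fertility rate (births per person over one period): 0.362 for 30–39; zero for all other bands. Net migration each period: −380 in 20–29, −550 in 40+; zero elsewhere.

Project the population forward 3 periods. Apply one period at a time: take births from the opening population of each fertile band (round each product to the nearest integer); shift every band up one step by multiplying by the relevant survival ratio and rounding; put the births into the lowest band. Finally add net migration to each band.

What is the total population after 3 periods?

Let band 1 be 0–9 through band 5 = 40+.
After projecting period 1:
Births: 6400 × 0.362 = 2317
Band 2: 3900 × 0.966 = 3767
Band 3: 5650 × 0.957 = 5407
Band 4: 4600 × 0.954 = 4388
Band 5: 6400 × 0.944 + 6900 × 0.639 = 6042 + 4409 = 10451
Net migration: Band 3 − 380 → 5027; Band 5 − 550 → 9901
Giving 2317 / 3767 / 5027 / 4388 / 9901.
After projecting period 2:
Births: 4388 × 0.362 = 1588
Band 2: 2317 × 0.966 = 2238
Band 3: 3767 × 0.957 = 3605
Band 4: 5027 × 0.954 = 4796
Band 5: 4388 × 0.944 + 9901 × 0.639 = 4142 + 6327 = 10469
Net migration: Band 3 − 380 → 3225; Band 5 − 550 → 9919
Giving 1588 / 2238 / 3225 / 4796 / 9919.
After projecting period 3:
Births: 4796 × 0.362 = 1736
Band 2: 1588 × 0.966 = 1534
Band 3: 2238 × 0.957 = 2142
Band 4: 3225 × 0.954 = 3077
Band 5: 4796 × 0.944 + 9919 × 0.639 = 4527 + 6338 = 10865
Net migration: Band 3 − 380 → 1762; Band 5 − 550 → 10315
Giving 1736 / 1534 / 1762 / 3077 / 10315.
Total after period 3: 1736 + 1534 + 1762 + 3077 + 10315 = 18424

18424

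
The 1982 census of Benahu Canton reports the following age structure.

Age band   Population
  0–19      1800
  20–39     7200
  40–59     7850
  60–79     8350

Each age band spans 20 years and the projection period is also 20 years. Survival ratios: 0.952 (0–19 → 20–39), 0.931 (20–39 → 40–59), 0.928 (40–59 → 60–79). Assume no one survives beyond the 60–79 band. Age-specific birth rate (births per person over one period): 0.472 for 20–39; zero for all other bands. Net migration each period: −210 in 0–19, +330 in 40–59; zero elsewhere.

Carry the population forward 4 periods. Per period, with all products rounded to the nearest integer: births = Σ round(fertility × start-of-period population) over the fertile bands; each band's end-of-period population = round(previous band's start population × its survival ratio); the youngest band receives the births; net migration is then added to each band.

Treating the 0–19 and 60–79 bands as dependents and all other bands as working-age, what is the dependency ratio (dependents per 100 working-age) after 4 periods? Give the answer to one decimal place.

Numbering the groups 1..4 from youngest to oldest:
[period 1]
Births: 7200 × 0.472 = 3398
Group 2: 1800 × 0.952 = 1714
Group 3: 7200 × 0.931 = 6703
Group 4: 7850 × 0.928 = 7285
Net migration: Group 1 − 210 → 3188; Group 3 + 330 → 7033
Giving 3188 / 1714 / 7033 / 7285.
[period 2]
Births: 1714 × 0.472 = 809
Group 2: 3188 × 0.952 = 3035
Group 3: 1714 × 0.931 = 1596
Group 4: 7033 × 0.928 = 6527
Net migration: Group 1 − 210 → 599; Group 3 + 330 → 1926
Giving 599 / 3035 / 1926 / 6527.
[period 3]
Births: 3035 × 0.472 = 1433
Group 2: 599 × 0.952 = 570
Group 3: 3035 × 0.931 = 2826
Group 4: 1926 × 0.928 = 1787
Net migration: Group 1 − 210 → 1223; Group 3 + 330 → 3156
Giving 1223 / 570 / 3156 / 1787.
[period 4]
Births: 570 × 0.472 = 269
Group 2: 1223 × 0.952 = 1164
Group 3: 570 × 0.931 = 531
Group 4: 3156 × 0.928 = 2929
Net migration: Group 1 − 210 → 59; Group 3 + 330 → 861
Giving 59 / 1164 / 861 / 2929.
Dependents (band 0–19 + band 60–79) = 59 + 2929 = 2988; working-age = 2025; ratio = 2988/2025 × 100 = 147.6

147.6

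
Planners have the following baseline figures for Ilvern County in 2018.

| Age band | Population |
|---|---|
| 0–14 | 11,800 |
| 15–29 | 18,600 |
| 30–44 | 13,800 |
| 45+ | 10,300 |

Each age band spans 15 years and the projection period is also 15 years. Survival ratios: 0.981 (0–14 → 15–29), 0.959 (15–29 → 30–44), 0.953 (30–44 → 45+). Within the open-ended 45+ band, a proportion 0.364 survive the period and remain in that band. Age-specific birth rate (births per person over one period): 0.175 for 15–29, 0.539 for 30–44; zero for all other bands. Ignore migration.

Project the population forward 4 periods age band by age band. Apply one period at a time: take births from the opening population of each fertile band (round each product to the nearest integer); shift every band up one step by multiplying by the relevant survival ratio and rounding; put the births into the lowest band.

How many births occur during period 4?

7420

Call the groups 1 to 4, youngest first.
After projecting period 1:
Births: 18600 * 0.175 = 3255  |  13800 * 0.539 = 7438 ⇒ total 10693
Group 2: 11800 * 0.981 = 11576
Group 3: 18600 * 0.959 = 17837
Group 4: 13800 * 0.953 + 10300 * 0.364 = 13151 + 3749 = 16900
→ [10693, 11576, 17837, 16900]
After projecting period 2:
Births: 11576 * 0.175 = 2026  |  17837 * 0.539 = 9614 ⇒ total 11640
Group 2: 10693 * 0.981 = 10490
Group 3: 11576 * 0.959 = 11101
Group 4: 17837 * 0.953 + 16900 * 0.364 = 16999 + 6152 = 23151
→ [11640, 10490, 11101, 23151]
After projecting period 3:
Births: 10490 * 0.175 = 1836  |  11101 * 0.539 = 5983 ⇒ total 7819
Group 2: 11640 * 0.981 = 11419
Group 3: 10490 * 0.959 = 10060
Group 4: 11101 * 0.953 + 23151 * 0.364 = 10579 + 8427 = 19006
→ [7819, 11419, 10060, 19006]
After projecting period 4:
Births: 11419 * 0.175 = 1998  |  10060 * 0.539 = 5422 ⇒ total 7420
Group 2: 7819 * 0.981 = 7670
Group 3: 11419 * 0.959 = 10951
Group 4: 10060 * 0.953 + 19006 * 0.364 = 9587 + 6918 = 16505
→ [7420, 7670, 10951, 16505]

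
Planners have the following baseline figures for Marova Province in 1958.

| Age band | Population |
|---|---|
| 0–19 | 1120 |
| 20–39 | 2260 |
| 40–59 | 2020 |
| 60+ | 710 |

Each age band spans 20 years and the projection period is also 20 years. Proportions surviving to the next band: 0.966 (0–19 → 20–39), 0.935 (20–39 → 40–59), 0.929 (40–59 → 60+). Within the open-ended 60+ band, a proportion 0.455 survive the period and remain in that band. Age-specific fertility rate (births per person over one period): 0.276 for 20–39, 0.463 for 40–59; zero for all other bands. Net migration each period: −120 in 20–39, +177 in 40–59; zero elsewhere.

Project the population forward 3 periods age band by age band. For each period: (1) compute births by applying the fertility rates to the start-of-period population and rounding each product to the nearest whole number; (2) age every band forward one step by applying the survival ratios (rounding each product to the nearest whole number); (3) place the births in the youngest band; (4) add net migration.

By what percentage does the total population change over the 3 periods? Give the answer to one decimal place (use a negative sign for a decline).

-2.8

Numbering the groups 1..4 from youngest to oldest:
Period 1.
Births: 2260 × 0.276 = 624 ; 2020 × 0.463 = 935 — total 1559
Group 2: 1120 × 0.966 = 1082
Group 3: 2260 × 0.935 = 2113
Group 4: 2020 × 0.929 + 710 × 0.455 = 1877 + 323 = 2200
Net migration: Group 2 − 120 → 962; Group 3 + 177 → 2290
Giving 1559 / 962 / 2290 / 2200.
Period 2.
Births: 962 × 0.276 = 266 ; 2290 × 0.463 = 1060 — total 1326
Group 2: 1559 × 0.966 = 1506
Group 3: 962 × 0.935 = 899
Group 4: 2290 × 0.929 + 2200 × 0.455 = 2127 + 1001 = 3128
Net migration: Group 2 − 120 → 1386; Group 3 + 177 → 1076
Giving 1326 / 1386 / 1076 / 3128.
Period 3.
Births: 1386 × 0.276 = 383 ; 1076 × 0.463 = 498 — total 881
Group 2: 1326 × 0.966 = 1281
Group 3: 1386 × 0.935 = 1296
Group 4: 1076 × 0.929 + 3128 × 0.455 = 1000 + 1423 = 2423
Net migration: Group 2 − 120 → 1161; Group 3 + 177 → 1473
Giving 881 / 1161 / 1473 / 2423.
Total: 6110 → 5938; change = -172; percentage change = -2.8%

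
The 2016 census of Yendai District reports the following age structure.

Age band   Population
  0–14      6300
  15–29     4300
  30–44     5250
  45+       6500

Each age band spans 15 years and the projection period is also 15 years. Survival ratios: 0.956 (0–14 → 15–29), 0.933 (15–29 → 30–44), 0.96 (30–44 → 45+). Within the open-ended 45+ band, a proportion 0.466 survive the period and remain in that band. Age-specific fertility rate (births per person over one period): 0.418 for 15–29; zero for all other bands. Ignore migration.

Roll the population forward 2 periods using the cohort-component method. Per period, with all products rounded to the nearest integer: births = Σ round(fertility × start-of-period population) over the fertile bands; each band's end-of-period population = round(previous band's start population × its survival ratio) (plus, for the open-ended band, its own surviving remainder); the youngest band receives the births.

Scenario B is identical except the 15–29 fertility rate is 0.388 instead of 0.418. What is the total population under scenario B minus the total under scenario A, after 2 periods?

-304

Let band 1 be 0–14 through band 4 = 45+.
Period 1.
Births: 4300 × 0.418 = 1797
Band 2: 6300 × 0.956 = 6023
Band 3: 4300 × 0.933 = 4012
Band 4: 5250 × 0.96 + 6500 × 0.466 = 5040 + 3029 = 8069
→ [1797, 6023, 4012, 8069]
Period 2.
Births: 6023 × 0.418 = 2518
Band 2: 1797 × 0.956 = 1718
Band 3: 6023 × 0.933 = 5619
Band 4: 4012 × 0.96 + 8069 × 0.466 = 3852 + 3760 = 7612
→ [2518, 1718, 5619, 7612]
Scenario A total after 2 periods: 17467
Scenario B projection —
Period 1.
Births: 4300 × 0.388 = 1668
Band 2: 6300 × 0.956 = 6023
Band 3: 4300 × 0.933 = 4012
Band 4: 5250 × 0.96 + 6500 × 0.466 = 5040 + 3029 = 8069
→ [1668, 6023, 4012, 8069]
Period 2.
Births: 6023 × 0.388 = 2337
Band 2: 1668 × 0.956 = 1595
Band 3: 6023 × 0.933 = 5619
Band 4: 4012 × 0.96 + 8069 × 0.466 = 3852 + 3760 = 7612
→ [2337, 1595, 5619, 7612]
Scenario B total after 2 periods: 17163
Difference B − A = 17163 − 17467 = -304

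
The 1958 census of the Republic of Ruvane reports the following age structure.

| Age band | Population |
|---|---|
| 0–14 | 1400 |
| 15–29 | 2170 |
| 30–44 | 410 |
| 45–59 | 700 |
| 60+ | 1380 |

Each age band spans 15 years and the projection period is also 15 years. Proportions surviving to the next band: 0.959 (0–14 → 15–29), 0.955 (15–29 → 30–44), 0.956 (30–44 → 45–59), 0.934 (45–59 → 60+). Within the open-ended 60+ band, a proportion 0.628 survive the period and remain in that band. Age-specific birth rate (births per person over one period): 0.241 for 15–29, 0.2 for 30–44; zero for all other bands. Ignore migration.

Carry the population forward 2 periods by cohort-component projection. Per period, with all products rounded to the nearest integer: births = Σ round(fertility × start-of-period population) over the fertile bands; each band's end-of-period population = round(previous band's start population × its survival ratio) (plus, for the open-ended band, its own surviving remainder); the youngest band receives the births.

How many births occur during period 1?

605

Call the bands 1 to 5, youngest first.
Period 1:
Births: 2170 × 0.241 = 523  |  410 × 0.2 = 82 → 605
Band 2: 1400 × 0.959 = 1343
Band 3: 2170 × 0.955 = 2072
Band 4: 410 × 0.956 = 392
Band 5: 700 × 0.934 + 1380 × 0.628 = 654 + 867 = 1521
→ [605, 1343, 2072, 392, 1521]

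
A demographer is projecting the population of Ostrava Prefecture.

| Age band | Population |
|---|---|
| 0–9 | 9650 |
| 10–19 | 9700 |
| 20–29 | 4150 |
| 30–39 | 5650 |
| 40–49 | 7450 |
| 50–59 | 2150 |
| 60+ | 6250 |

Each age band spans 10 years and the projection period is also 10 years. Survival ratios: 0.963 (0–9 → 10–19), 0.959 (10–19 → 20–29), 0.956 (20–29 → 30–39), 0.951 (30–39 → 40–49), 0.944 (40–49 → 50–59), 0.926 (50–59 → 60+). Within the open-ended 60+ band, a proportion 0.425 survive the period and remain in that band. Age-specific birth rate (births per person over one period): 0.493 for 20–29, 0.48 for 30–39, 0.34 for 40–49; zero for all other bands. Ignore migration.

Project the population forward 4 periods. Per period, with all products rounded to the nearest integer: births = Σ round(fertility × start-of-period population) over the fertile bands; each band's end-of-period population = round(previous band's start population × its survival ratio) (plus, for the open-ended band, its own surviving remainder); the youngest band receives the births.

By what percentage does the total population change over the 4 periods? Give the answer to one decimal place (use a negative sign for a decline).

Call the bands 1 to 7, youngest first.
— Period 1 —
Births: 4150 × 0.493 = 2046  |  5650 × 0.48 = 2712  |  7450 × 0.34 = 2533 ⇒ total 7291
Band 2: 9650 × 0.963 = 9293
Band 3: 9700 × 0.959 = 9302
Band 4: 4150 × 0.956 = 3967
Band 5: 5650 × 0.951 = 5373
Band 6: 7450 × 0.944 = 7033
Band 7: 2150 × 0.926 + 6250 × 0.425 = 1991 + 2656 = 4647
Population now: 0–9=7291, 10–19=9293, 20–29=9302, 30–39=3967, 40–49=5373, 50–59=7033, 60+=4647
— Period 2 —
Births: 9302 × 0.493 = 4586  |  3967 × 0.48 = 1904  |  5373 × 0.34 = 1827 ⇒ total 8317
Band 2: 7291 × 0.963 = 7021
Band 3: 9293 × 0.959 = 8912
Band 4: 9302 × 0.956 = 8893
Band 5: 3967 × 0.951 = 3773
Band 6: 5373 × 0.944 = 5072
Band 7: 7033 × 0.926 + 4647 × 0.425 = 6513 + 1975 = 8488
Population now: 0–9=8317, 10–19=7021, 20–29=8912, 30–39=8893, 40–49=3773, 50–59=5072, 60+=8488
— Period 3 —
Births: 8912 × 0.493 = 4394  |  8893 × 0.48 = 4269  |  3773 × 0.34 = 1283 ⇒ total 9946
Band 2: 8317 × 0.963 = 8009
Band 3: 7021 × 0.959 = 6733
Band 4: 8912 × 0.956 = 8520
Band 5: 8893 × 0.951 = 8457
Band 6: 3773 × 0.944 = 3562
Band 7: 5072 × 0.926 + 8488 × 0.425 = 4697 + 3607 = 8304
Population now: 0–9=9946, 10–19=8009, 20–29=6733, 30–39=8520, 40–49=8457, 50–59=3562, 60+=8304
— Period 4 —
Births: 6733 × 0.493 = 3319  |  8520 × 0.48 = 4090  |  8457 × 0.34 = 2875 ⇒ total 10284
Band 2: 9946 × 0.963 = 9578
Band 3: 8009 × 0.959 = 7681
Band 4: 6733 × 0.956 = 6437
Band 5: 8520 × 0.951 = 8103
Band 6: 8457 × 0.944 = 7983
Band 7: 3562 × 0.926 + 8304 × 0.425 = 3298 + 3529 = 6827
Population now: 0–9=10284, 10–19=9578, 20–29=7681, 30–39=6437, 40–49=8103, 50–59=7983, 60+=6827
Total: 45000 → 56893; change = 11893; percentage change = 26.4%

26.4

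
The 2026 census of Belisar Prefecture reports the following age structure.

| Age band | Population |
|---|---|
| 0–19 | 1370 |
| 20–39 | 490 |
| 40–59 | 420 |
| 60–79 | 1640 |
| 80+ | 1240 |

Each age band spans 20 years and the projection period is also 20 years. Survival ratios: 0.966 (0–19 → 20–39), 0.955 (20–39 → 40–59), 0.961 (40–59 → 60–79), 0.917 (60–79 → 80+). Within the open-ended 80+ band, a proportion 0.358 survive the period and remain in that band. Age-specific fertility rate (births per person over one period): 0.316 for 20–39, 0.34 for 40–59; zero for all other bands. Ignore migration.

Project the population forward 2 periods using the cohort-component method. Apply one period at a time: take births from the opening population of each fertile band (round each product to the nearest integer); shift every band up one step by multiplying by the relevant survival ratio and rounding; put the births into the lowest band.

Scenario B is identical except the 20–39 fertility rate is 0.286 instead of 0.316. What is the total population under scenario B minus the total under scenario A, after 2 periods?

-55

Numbering the bands 1..5 from youngest to oldest:
— Period 1 —
Births: 490 * 0.316 = 155  |  420 * 0.34 = 143 ⇒ total 298
Band 2: 1370 * 0.966 = 1323
Band 3: 490 * 0.955 = 468
Band 4: 420 * 0.961 = 404
Band 5: 1640 * 0.917 + 1240 * 0.358 = 1504 + 444 = 1948
End of period: [298, 1323, 468, 404, 1948]
— Period 2 —
Births: 1323 * 0.316 = 418  |  468 * 0.34 = 159 ⇒ total 577
Band 2: 298 * 0.966 = 288
Band 3: 1323 * 0.955 = 1263
Band 4: 468 * 0.961 = 450
Band 5: 404 * 0.917 + 1948 * 0.358 = 370 + 697 = 1067
End of period: [577, 288, 1263, 450, 1067]
Scenario A total after 2 periods: 3645
Scenario B projection —
— Period 1 —
Births: 490 * 0.286 = 140  |  420 * 0.34 = 143 ⇒ total 283
Band 2: 1370 * 0.966 = 1323
Band 3: 490 * 0.955 = 468
Band 4: 420 * 0.961 = 404
Band 5: 1640 * 0.917 + 1240 * 0.358 = 1504 + 444 = 1948
End of period: [283, 1323, 468, 404, 1948]
— Period 2 —
Births: 1323 * 0.286 = 378  |  468 * 0.34 = 159 ⇒ total 537
Band 2: 283 * 0.966 = 273
Band 3: 1323 * 0.955 = 1263
Band 4: 468 * 0.961 = 450
Band 5: 404 * 0.917 + 1948 * 0.358 = 370 + 697 = 1067
End of period: [537, 273, 1263, 450, 1067]
Scenario B total after 2 periods: 3590
Difference B − A = 3590 − 3645 = -55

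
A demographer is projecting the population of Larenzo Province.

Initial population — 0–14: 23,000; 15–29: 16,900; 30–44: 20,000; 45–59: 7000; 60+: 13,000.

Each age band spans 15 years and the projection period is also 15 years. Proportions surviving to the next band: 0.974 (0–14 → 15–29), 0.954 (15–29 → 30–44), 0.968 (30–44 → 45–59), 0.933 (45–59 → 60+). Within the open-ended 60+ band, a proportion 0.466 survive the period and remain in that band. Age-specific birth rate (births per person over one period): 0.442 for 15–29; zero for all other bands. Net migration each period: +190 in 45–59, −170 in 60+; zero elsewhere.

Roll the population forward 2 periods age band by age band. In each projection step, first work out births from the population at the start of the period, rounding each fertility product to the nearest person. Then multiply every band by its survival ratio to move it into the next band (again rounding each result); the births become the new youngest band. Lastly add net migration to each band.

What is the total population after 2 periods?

Call the bands 1 to 5, youngest first.
After projecting period 1:
Births: 16900 × 0.442 = 7470
Band 2: 23000 × 0.974 = 22402
Band 3: 16900 × 0.954 = 16123
Band 4: 20000 × 0.968 = 19360
Band 5: 7000 × 0.933 + 13000 × 0.466 = 6531 + 6058 = 12589
Net migration: Band 4 + 190 → 19550; Band 5 − 170 → 12419
Population now: 0–14=7470, 15–29=22402, 30–44=16123, 45–59=19550, 60+=12419
After projecting period 2:
Births: 22402 × 0.442 = 9902
Band 2: 7470 × 0.974 = 7276
Band 3: 22402 × 0.954 = 21372
Band 4: 16123 × 0.968 = 15607
Band 5: 19550 × 0.933 + 12419 × 0.466 = 18240 + 5787 = 24027
Net migration: Band 4 + 190 → 15797; Band 5 − 170 → 23857
Population now: 0–14=9902, 15–29=7276, 30–44=21372, 45–59=15797, 60+=23857
Total after period 2: 9902 + 7276 + 21372 + 15797 + 23857 = 78204

78204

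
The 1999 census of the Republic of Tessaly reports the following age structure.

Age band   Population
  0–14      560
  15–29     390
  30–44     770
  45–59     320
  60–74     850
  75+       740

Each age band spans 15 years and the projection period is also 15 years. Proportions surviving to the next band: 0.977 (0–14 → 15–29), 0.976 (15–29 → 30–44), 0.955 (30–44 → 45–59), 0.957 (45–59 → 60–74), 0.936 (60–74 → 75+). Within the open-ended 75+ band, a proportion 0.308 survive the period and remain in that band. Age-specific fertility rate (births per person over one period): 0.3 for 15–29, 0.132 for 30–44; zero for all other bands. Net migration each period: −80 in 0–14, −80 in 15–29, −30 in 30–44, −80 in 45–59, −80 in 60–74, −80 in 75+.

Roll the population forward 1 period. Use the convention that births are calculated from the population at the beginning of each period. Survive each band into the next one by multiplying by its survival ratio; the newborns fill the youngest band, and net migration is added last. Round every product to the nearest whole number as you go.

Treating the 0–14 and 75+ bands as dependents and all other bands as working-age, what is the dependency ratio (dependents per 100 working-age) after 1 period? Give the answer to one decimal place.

(Groups numbered youngest = 1 to oldest = 6.)
Period 1.
Births: 390 × 0.3 = 117, 770 × 0.132 = 102 → total 219
Group 2: 560 × 0.977 = 547
Group 3: 390 × 0.976 = 381
Group 4: 770 × 0.955 = 735
Group 5: 320 × 0.957 = 306
Group 6: 850 × 0.936 + 740 × 0.308 = 796 + 228 = 1024
Net migration: Group 1 − 80 → 139; Group 2 − 80 → 467; Group 3 − 30 → 351; Group 4 − 80 → 655; Group 5 − 80 → 226; Group 6 − 80 → 944
Giving 139 / 467 / 351 / 655 / 226 / 944.
Dependents (band 0–14 + band 75+) = 139 + 944 = 1083; working-age = 1699; ratio = 1083/1699 × 100 = 63.7

63.7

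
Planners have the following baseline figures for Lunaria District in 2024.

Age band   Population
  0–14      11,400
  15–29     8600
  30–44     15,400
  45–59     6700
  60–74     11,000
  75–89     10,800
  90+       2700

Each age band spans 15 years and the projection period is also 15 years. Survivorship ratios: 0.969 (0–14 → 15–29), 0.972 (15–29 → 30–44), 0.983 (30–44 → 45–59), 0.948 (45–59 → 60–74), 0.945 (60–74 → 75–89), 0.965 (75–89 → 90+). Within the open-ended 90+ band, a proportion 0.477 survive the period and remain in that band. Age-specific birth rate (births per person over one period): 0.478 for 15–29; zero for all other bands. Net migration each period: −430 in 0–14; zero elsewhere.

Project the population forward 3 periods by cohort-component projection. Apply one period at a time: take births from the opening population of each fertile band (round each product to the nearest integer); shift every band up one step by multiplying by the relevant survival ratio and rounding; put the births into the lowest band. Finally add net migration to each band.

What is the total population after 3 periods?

Numbering the bands 1..7 from youngest to oldest:
[period 1]
Births: 8600 × 0.478 = 4111
Band 2: 11400 × 0.969 = 11047
Band 3: 8600 × 0.972 = 8359
Band 4: 15400 × 0.983 = 15138
Band 5: 6700 × 0.948 = 6352
Band 6: 11000 × 0.945 = 10395
Band 7: 10800 × 0.965 + 2700 × 0.477 = 10422 + 1288 = 11710
Net migration: Band 1 − 430 → 3681
End of period: [3681, 11047, 8359, 15138, 6352, 10395, 11710]
[period 2]
Births: 11047 × 0.478 = 5280
Band 2: 3681 × 0.969 = 3567
Band 3: 11047 × 0.972 = 10738
Band 4: 8359 × 0.983 = 8217
Band 5: 15138 × 0.948 = 14351
Band 6: 6352 × 0.945 = 6003
Band 7: 10395 × 0.965 + 11710 × 0.477 = 10031 + 5586 = 15617
Net migration: Band 1 − 430 → 4850
End of period: [4850, 3567, 10738, 8217, 14351, 6003, 15617]
[period 3]
Births: 3567 × 0.478 = 1705
Band 2: 4850 × 0.969 = 4700
Band 3: 3567 × 0.972 = 3467
Band 4: 10738 × 0.983 = 10555
Band 5: 8217 × 0.948 = 7790
Band 6: 14351 × 0.945 = 13562
Band 7: 6003 × 0.965 + 15617 × 0.477 = 5793 + 7449 = 13242
Net migration: Band 1 − 430 → 1275
End of period: [1275, 4700, 3467, 10555, 7790, 13562, 13242]
Total after period 3: 1275 + 4700 + 3467 + 10555 + 7790 + 13562 + 13242 = 54591

54591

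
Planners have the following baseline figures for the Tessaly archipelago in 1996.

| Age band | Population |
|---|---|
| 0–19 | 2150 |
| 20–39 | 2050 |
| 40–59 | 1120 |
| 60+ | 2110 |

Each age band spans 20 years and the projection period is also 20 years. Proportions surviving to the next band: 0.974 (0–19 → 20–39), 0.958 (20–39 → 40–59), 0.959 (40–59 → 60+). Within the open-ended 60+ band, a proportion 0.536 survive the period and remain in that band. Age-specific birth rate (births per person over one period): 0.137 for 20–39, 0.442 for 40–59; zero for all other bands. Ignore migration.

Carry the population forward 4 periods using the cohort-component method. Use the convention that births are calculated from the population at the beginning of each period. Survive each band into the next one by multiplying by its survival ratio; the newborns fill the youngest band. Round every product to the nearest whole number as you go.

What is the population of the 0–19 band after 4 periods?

Period 1:
Births: 2050 × 0.137 = 281 ; 1120 × 0.442 = 495 ⇒ total 776
20–39: 2150 × 0.974 = 2094
40–59: 2050 × 0.958 = 1964
60+: 1120 × 0.959 + 2110 × 0.536 = 1074 + 1131 = 2205
End of period: [776, 2094, 1964, 2205]
Period 2:
Births: 2094 × 0.137 = 287 ; 1964 × 0.442 = 868 ⇒ total 1155
20–39: 776 × 0.974 = 756
40–59: 2094 × 0.958 = 2006
60+: 1964 × 0.959 + 2205 × 0.536 = 1883 + 1182 = 3065
End of period: [1155, 756, 2006, 3065]
Period 3:
Births: 756 × 0.137 = 104 ; 2006 × 0.442 = 887 ⇒ total 991
20–39: 1155 × 0.974 = 1125
40–59: 756 × 0.958 = 724
60+: 2006 × 0.959 + 3065 × 0.536 = 1924 + 1643 = 3567
End of period: [991, 1125, 724, 3567]
Period 4:
Births: 1125 × 0.137 = 154 ; 724 × 0.442 = 320 ⇒ total 474
20–39: 991 × 0.974 = 965
40–59: 1125 × 0.958 = 1078
60+: 724 × 0.959 + 3567 × 0.536 = 694 + 1912 = 2606
End of period: [474, 965, 1078, 2606]

474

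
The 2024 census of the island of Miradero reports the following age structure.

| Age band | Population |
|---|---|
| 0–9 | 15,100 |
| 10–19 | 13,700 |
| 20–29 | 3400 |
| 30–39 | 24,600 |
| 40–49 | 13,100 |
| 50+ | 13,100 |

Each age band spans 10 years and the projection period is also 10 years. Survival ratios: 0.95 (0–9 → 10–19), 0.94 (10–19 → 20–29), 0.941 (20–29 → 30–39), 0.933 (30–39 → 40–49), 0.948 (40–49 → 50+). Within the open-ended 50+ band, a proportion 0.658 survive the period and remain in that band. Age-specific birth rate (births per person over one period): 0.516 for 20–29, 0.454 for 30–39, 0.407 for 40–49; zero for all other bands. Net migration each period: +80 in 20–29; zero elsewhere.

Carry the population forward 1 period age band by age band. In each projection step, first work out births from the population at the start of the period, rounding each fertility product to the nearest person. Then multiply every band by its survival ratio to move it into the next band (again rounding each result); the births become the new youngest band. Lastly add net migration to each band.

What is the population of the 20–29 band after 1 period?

12958

Period 1:
Births: 3400 × 0.516 = 1754  |  24600 × 0.454 = 11168  |  13100 × 0.407 = 5332 ⇒ total 18254
10–19: 15100 × 0.95 = 14345
20–29: 13700 × 0.94 = 12878
30–39: 3400 × 0.941 = 3199
40–49: 24600 × 0.933 = 22952
50+: 13100 × 0.948 + 13100 × 0.658 = 12419 + 8620 = 21039
Net migration: 20–29 + 80 → 12958
Population now: 0–9=18254, 10–19=14345, 20–29=12958, 30–39=3199, 40–49=22952, 50+=21039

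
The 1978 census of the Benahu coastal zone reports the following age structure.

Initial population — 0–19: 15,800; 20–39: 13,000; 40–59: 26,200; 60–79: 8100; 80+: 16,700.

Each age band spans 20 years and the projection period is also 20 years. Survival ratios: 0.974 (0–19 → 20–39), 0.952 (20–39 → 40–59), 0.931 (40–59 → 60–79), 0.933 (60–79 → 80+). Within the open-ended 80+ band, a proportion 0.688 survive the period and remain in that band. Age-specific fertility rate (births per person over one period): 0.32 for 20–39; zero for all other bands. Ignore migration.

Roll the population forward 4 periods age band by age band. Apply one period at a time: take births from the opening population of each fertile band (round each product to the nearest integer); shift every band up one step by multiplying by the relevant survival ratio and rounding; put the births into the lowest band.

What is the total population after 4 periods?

48052

Let band 1 be 0–19 through band 5 = 80+.
Period 1:
Births: 13000 × 0.32 = 4160
Band 2: 15800 × 0.974 = 15389
Band 3: 13000 × 0.952 = 12376
Band 4: 26200 × 0.931 = 24392
Band 5: 8100 × 0.933 + 16700 × 0.688 = 7557 + 11490 = 19047
→ [4160, 15389, 12376, 24392, 19047]
Period 2:
Births: 15389 × 0.32 = 4924
Band 2: 4160 × 0.974 = 4052
Band 3: 15389 × 0.952 = 14650
Band 4: 12376 × 0.931 = 11522
Band 5: 24392 × 0.933 + 19047 × 0.688 = 22758 + 13104 = 35862
→ [4924, 4052, 14650, 11522, 35862]
Period 3:
Births: 4052 × 0.32 = 1297
Band 2: 4924 × 0.974 = 4796
Band 3: 4052 × 0.952 = 3858
Band 4: 14650 × 0.931 = 13639
Band 5: 11522 × 0.933 + 35862 × 0.688 = 10750 + 24673 = 35423
→ [1297, 4796, 3858, 13639, 35423]
Period 4:
Births: 4796 × 0.32 = 1535
Band 2: 1297 × 0.974 = 1263
Band 3: 4796 × 0.952 = 4566
Band 4: 3858 × 0.931 = 3592
Band 5: 13639 × 0.933 + 35423 × 0.688 = 12725 + 24371 = 37096
→ [1535, 1263, 4566, 3592, 37096]
Total after period 4: 1535 + 1263 + 4566 + 3592 + 37096 = 48052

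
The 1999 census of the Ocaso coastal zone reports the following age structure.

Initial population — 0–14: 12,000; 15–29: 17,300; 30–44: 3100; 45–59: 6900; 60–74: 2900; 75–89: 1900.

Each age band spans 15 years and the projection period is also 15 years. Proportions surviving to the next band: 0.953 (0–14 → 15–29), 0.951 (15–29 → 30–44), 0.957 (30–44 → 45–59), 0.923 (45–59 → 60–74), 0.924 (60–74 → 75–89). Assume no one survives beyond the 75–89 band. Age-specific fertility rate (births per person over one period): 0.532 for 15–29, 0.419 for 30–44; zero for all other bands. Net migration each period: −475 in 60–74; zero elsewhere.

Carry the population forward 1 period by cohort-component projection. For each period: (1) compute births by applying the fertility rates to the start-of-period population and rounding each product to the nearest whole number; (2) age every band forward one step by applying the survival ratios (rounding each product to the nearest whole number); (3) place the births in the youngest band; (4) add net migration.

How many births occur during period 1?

10503

Period 1.
Births: 17300 × 0.532 = 9204, 3100 × 0.419 = 1299 → 10503
15–29: 12000 × 0.953 = 11436
30–44: 17300 × 0.951 = 16452
45–59: 3100 × 0.957 = 2967
60–74: 6900 × 0.923 = 6369
75–89: 2900 × 0.924 = 2680
Net migration: 60–74 − 475 → 5894
Population now: 0–14=10503, 15–29=11436, 30–44=16452, 45–59=2967, 60–74=5894, 75–89=2680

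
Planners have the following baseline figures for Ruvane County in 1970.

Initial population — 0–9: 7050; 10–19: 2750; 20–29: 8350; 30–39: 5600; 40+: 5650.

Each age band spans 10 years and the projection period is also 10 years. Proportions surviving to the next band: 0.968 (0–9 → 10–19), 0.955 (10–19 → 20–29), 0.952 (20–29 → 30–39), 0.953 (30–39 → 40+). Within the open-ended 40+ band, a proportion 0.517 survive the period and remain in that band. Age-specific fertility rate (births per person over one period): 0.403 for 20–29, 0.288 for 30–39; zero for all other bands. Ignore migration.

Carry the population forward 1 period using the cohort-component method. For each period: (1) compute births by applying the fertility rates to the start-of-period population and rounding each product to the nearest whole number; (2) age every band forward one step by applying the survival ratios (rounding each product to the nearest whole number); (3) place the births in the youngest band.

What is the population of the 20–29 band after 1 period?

After projecting period 1:
Births: 8350 × 0.403 = 3365  |  5600 × 0.288 = 1613 → 4978
10–19: 7050 × 0.968 = 6824
20–29: 2750 × 0.955 = 2626
30–39: 8350 × 0.952 = 7949
40+: 5600 × 0.953 + 5650 × 0.517 = 5337 + 2921 = 8258
Giving 4978 / 6824 / 2626 / 7949 / 8258.

2626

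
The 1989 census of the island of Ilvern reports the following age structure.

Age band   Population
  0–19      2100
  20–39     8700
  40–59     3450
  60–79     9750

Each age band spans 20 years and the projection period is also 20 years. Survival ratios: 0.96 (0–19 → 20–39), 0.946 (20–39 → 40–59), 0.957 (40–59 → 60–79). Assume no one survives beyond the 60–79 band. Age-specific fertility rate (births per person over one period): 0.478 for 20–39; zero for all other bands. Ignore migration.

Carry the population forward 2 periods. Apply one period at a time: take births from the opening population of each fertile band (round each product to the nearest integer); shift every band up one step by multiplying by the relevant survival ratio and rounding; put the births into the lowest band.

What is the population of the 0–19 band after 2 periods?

964

Period 1:
Births: 8700 × 0.478 = 4159
20–39: 2100 × 0.96 = 2016
40–59: 8700 × 0.946 = 8230
60–79: 3450 × 0.957 = 3302
Population now: 0–19=4159, 20–39=2016, 40–59=8230, 60–79=3302
Period 2:
Births: 2016 × 0.478 = 964
20–39: 4159 × 0.96 = 3993
40–59: 2016 × 0.946 = 1907
60–79: 8230 × 0.957 = 7876
Population now: 0–19=964, 20–39=3993, 40–59=1907, 60–79=7876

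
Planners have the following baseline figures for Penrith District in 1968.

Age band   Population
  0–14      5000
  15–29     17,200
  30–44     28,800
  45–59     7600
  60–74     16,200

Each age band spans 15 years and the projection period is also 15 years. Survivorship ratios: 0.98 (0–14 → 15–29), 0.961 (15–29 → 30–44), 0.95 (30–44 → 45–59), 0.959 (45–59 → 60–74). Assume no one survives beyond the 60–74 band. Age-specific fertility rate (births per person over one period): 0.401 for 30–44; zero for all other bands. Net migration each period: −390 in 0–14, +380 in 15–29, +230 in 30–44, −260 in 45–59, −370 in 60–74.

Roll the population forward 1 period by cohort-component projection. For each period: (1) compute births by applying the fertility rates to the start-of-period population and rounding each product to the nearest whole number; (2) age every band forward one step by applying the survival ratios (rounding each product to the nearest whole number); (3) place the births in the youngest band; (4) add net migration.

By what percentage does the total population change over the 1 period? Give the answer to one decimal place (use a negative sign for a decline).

-10.1

Period 1:
Births: 28800 * 0.401 = 11549
15–29: 5000 * 0.98 = 4900
30–44: 17200 * 0.961 = 16529
45–59: 28800 * 0.95 = 27360
60–74: 7600 * 0.959 = 7288
Net migration: 0–14 − 390 → 11159; 15–29 + 380 → 5280; 30–44 + 230 → 16759; 45–59 − 260 → 27100; 60–74 − 370 → 6918
End of period: [11159, 5280, 16759, 27100, 6918]
Total: 74800 → 67216; change = -7584; percentage change = -10.1%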